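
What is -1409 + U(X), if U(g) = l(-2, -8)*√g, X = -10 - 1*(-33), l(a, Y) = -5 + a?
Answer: -1409 - 7*√23 ≈ -1442.6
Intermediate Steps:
X = 23 (X = -10 + 33 = 23)
U(g) = -7*√g (U(g) = (-5 - 2)*√g = -7*√g)
-1409 + U(X) = -1409 - 7*√23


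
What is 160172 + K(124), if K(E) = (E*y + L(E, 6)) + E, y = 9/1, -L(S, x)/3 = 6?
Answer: 161394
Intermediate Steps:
L(S, x) = -18 (L(S, x) = -3*6 = -18)
y = 9 (y = 9*1 = 9)
K(E) = -18 + 10*E (K(E) = (E*9 - 18) + E = (9*E - 18) + E = (-18 + 9*E) + E = -18 + 10*E)
160172 + K(124) = 160172 + (-18 + 10*124) = 160172 + (-18 + 1240) = 160172 + 1222 = 161394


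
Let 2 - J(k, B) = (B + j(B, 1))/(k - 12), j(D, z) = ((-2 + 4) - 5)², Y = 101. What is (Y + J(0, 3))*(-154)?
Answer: -16016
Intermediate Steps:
j(D, z) = 9 (j(D, z) = (2 - 5)² = (-3)² = 9)
J(k, B) = 2 - (9 + B)/(-12 + k) (J(k, B) = 2 - (B + 9)/(k - 12) = 2 - (9 + B)/(-12 + k))
(Y + J(0, 3))*(-154) = (101 + (-33 - 1*3 + 2*0)/(-12 + 0))*(-154) = (101 + (-33 - 3 + 0)/(-12))*(-154) = (101 - 1/12*(-36))*(-154) = (101 + 3)*(-154) = 104*(-154) = -16016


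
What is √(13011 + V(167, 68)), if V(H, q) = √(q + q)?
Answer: √(13011 + 2*√34) ≈ 114.12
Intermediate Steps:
V(H, q) = √2*√q (V(H, q) = √(2*q) = √2*√q)
√(13011 + V(167, 68)) = √(13011 + √2*√68) = √(13011 + √2*(2*√17)) = √(13011 + 2*√34)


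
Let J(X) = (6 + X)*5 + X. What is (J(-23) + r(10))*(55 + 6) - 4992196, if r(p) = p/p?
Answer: -4998723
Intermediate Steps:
r(p) = 1
J(X) = 30 + 6*X (J(X) = (30 + 5*X) + X = 30 + 6*X)
(J(-23) + r(10))*(55 + 6) - 4992196 = ((30 + 6*(-23)) + 1)*(55 + 6) - 4992196 = ((30 - 138) + 1)*61 - 4992196 = (-108 + 1)*61 - 4992196 = -107*61 - 4992196 = -6527 - 4992196 = -4998723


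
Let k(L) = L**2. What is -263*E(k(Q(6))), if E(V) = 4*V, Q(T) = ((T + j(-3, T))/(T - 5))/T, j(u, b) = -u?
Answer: -2367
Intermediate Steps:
Q(T) = (3 + T)/(T*(-5 + T)) (Q(T) = ((T - 1*(-3))/(T - 5))/T = ((T + 3)/(-5 + T))/T = ((3 + T)/(-5 + T))/T = (3 + T)/(T*(-5 + T)))
-263*E(k(Q(6))) = -1052*((3 + 6)/(6*(-5 + 6)))**2 = -1052*((1/6)*9/1)**2 = -1052*((1/6)*1*9)**2 = -1052*(3/2)**2 = -1052*9/4 = -263*9 = -2367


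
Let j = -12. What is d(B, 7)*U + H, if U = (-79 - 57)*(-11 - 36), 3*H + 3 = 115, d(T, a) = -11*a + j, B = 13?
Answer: -1706552/3 ≈ -5.6885e+5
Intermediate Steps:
d(T, a) = -12 - 11*a (d(T, a) = -11*a - 12 = -12 - 11*a)
H = 112/3 (H = -1 + (1/3)*115 = -1 + 115/3 = 112/3 ≈ 37.333)
U = 6392 (U = -136*(-47) = 6392)
d(B, 7)*U + H = (-12 - 11*7)*6392 + 112/3 = (-12 - 77)*6392 + 112/3 = -89*6392 + 112/3 = -568888 + 112/3 = -1706552/3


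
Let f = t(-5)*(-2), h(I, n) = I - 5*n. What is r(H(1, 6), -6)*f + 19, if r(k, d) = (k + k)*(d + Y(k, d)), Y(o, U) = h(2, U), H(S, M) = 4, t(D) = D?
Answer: 2099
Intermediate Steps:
f = 10 (f = -5*(-2) = 10)
Y(o, U) = 2 - 5*U
r(k, d) = 2*k*(2 - 4*d) (r(k, d) = (k + k)*(d + (2 - 5*d)) = (2*k)*(2 - 4*d) = 2*k*(2 - 4*d))
r(H(1, 6), -6)*f + 19 = (4*4*(1 - 2*(-6)))*10 + 19 = (4*4*(1 + 12))*10 + 19 = (4*4*13)*10 + 19 = 208*10 + 19 = 2080 + 19 = 2099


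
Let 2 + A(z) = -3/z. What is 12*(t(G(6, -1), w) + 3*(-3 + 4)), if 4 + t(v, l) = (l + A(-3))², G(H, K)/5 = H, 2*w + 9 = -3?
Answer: 576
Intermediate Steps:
w = -6 (w = -9/2 + (½)*(-3) = -9/2 - 3/2 = -6)
G(H, K) = 5*H
A(z) = -2 - 3/z
t(v, l) = -4 + (-1 + l)² (t(v, l) = -4 + (l + (-2 - 3/(-3)))² = -4 + (l + (-2 - 3*(-⅓)))² = -4 + (l + (-2 + 1))² = -4 + (l - 1)² = -4 + (-1 + l)²)
12*(t(G(6, -1), w) + 3*(-3 + 4)) = 12*((-4 + (-1 - 6)²) + 3*(-3 + 4)) = 12*((-4 + (-7)²) + 3*1) = 12*((-4 + 49) + 3) = 12*(45 + 3) = 12*48 = 576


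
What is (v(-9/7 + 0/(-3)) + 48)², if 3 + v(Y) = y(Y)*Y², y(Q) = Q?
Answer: 216266436/117649 ≈ 1838.2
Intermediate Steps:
v(Y) = -3 + Y³ (v(Y) = -3 + Y*Y² = -3 + Y³)
(v(-9/7 + 0/(-3)) + 48)² = ((-3 + (-9/7 + 0/(-3))³) + 48)² = ((-3 + (-9*⅐ + 0*(-⅓))³) + 48)² = ((-3 + (-9/7 + 0)³) + 48)² = ((-3 + (-9/7)³) + 48)² = ((-3 - 729/343) + 48)² = (-1758/343 + 48)² = (14706/343)² = 216266436/117649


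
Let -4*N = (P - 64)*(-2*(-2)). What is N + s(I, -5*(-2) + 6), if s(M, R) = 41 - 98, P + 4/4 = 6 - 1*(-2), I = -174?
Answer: 0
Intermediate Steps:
P = 7 (P = -1 + (6 - 1*(-2)) = -1 + (6 + 2) = -1 + 8 = 7)
N = 57 (N = -(7 - 64)*(-2*(-2))/4 = -(-57)*4/4 = -¼*(-228) = 57)
s(M, R) = -57
N + s(I, -5*(-2) + 6) = 57 - 57 = 0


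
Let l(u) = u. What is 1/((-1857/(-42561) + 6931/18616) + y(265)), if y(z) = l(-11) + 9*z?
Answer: 264105192/627095579209 ≈ 0.00042116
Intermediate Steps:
y(z) = -11 + 9*z
1/((-1857/(-42561) + 6931/18616) + y(265)) = 1/((-1857/(-42561) + 6931/18616) + (-11 + 9*265)) = 1/((-1857*(-1/42561) + 6931*(1/18616)) + (-11 + 2385)) = 1/((619/14187 + 6931/18616) + 2374) = 1/(109853401/264105192 + 2374) = 1/(627095579209/264105192) = 264105192/627095579209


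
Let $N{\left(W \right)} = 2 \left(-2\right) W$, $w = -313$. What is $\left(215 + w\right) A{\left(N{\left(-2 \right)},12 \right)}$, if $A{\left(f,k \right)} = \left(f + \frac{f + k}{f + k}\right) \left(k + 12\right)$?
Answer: $-21168$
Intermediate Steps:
$N{\left(W \right)} = - 4 W$
$A{\left(f,k \right)} = \left(1 + f\right) \left(12 + k\right)$ ($A{\left(f,k \right)} = \left(f + 1\right) \left(12 + k\right) = \left(1 + f\right) \left(12 + k\right)$)
$\left(215 + w\right) A{\left(N{\left(-2 \right)},12 \right)} = \left(215 - 313\right) \left(12 + 12 + 12 \left(\left(-4\right) \left(-2\right)\right) + \left(-4\right) \left(-2\right) 12\right) = - 98 \left(12 + 12 + 12 \cdot 8 + 8 \cdot 12\right) = - 98 \left(12 + 12 + 96 + 96\right) = \left(-98\right) 216 = -21168$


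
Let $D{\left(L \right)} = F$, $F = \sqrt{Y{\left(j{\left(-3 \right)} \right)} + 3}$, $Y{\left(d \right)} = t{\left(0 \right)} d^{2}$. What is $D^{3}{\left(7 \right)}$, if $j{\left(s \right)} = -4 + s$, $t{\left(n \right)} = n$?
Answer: $3 \sqrt{3} \approx 5.1962$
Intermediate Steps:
$Y{\left(d \right)} = 0$ ($Y{\left(d \right)} = 0 d^{2} = 0$)
$F = \sqrt{3}$ ($F = \sqrt{0 + 3} = \sqrt{3} \approx 1.732$)
$D{\left(L \right)} = \sqrt{3}$
$D^{3}{\left(7 \right)} = \left(\sqrt{3}\right)^{3} = 3 \sqrt{3}$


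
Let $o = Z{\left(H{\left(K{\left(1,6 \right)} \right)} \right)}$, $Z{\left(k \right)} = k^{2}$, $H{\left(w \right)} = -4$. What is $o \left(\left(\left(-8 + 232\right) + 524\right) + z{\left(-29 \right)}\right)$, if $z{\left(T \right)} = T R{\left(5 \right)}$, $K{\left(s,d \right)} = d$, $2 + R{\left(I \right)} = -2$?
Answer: $13824$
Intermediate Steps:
$R{\left(I \right)} = -4$ ($R{\left(I \right)} = -2 - 2 = -4$)
$z{\left(T \right)} = - 4 T$ ($z{\left(T \right)} = T \left(-4\right) = - 4 T$)
$o = 16$ ($o = \left(-4\right)^{2} = 16$)
$o \left(\left(\left(-8 + 232\right) + 524\right) + z{\left(-29 \right)}\right) = 16 \left(\left(\left(-8 + 232\right) + 524\right) - -116\right) = 16 \left(\left(224 + 524\right) + 116\right) = 16 \left(748 + 116\right) = 16 \cdot 864 = 13824$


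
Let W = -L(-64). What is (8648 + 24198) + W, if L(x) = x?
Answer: 32910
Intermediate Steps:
W = 64 (W = -1*(-64) = 64)
(8648 + 24198) + W = (8648 + 24198) + 64 = 32846 + 64 = 32910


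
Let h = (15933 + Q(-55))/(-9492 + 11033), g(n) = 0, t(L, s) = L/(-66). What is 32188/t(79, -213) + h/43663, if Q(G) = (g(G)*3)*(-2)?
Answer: -3041279097531/113095531 ≈ -26891.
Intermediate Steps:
t(L, s) = -L/66 (t(L, s) = L*(-1/66) = -L/66)
Q(G) = 0 (Q(G) = (0*3)*(-2) = 0*(-2) = 0)
h = 15933/1541 (h = (15933 + 0)/(-9492 + 11033) = 15933/1541 ≈ 10.339)
32188/t(79, -213) + h/43663 = 32188/((-1/66*79)) + (15933/1541)/43663 = 32188/(-79/66) + (15933/1541)*(1/43663) = 32188*(-66/79) + 339/1431589 = -2124408/79 + 339/1431589 = -3041279097531/113095531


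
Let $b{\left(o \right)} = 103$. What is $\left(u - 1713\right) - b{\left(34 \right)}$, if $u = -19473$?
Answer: $-21289$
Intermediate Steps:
$\left(u - 1713\right) - b{\left(34 \right)} = \left(-19473 - 1713\right) - 103 = -21186 - 103 = -21289$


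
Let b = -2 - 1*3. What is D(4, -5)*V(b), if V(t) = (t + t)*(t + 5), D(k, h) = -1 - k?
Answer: 0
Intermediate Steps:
b = -5 (b = -2 - 3 = -5)
V(t) = 2*t*(5 + t) (V(t) = (2*t)*(5 + t) = 2*t*(5 + t))
D(4, -5)*V(b) = (-1 - 1*4)*(2*(-5)*(5 - 5)) = (-1 - 4)*(2*(-5)*0) = -5*0 = 0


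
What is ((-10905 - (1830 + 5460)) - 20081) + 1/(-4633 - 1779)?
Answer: -245425713/6412 ≈ -38276.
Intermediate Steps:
((-10905 - (1830 + 5460)) - 20081) + 1/(-4633 - 1779) = ((-10905 - 1*7290) - 20081) + 1/(-6412) = ((-10905 - 7290) - 20081) - 1/6412 = (-18195 - 20081) - 1/6412 = -38276 - 1/6412 = -245425713/6412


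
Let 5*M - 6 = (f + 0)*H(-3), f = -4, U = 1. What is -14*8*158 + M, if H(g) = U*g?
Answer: -88462/5 ≈ -17692.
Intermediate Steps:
H(g) = g (H(g) = 1*g = g)
M = 18/5 (M = 6/5 + ((-4 + 0)*(-3))/5 = 6/5 + (-4*(-3))/5 = 6/5 + (⅕)*12 = 6/5 + 12/5 = 18/5 ≈ 3.6000)
-14*8*158 + M = -14*8*158 + 18/5 = -112*158 + 18/5 = -17696 + 18/5 = -88462/5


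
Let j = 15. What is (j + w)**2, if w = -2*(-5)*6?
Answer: 5625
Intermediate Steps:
w = 60 (w = 10*6 = 60)
(j + w)**2 = (15 + 60)**2 = 75**2 = 5625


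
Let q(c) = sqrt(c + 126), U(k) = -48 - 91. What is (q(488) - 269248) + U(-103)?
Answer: -269387 + sqrt(614) ≈ -2.6936e+5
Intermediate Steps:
U(k) = -139
q(c) = sqrt(126 + c)
(q(488) - 269248) + U(-103) = (sqrt(126 + 488) - 269248) - 139 = (sqrt(614) - 269248) - 139 = (-269248 + sqrt(614)) - 139 = -269387 + sqrt(614)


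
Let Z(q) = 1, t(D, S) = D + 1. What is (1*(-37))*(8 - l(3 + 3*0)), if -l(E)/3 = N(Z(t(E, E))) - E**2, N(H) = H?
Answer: 592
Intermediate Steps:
t(D, S) = 1 + D
l(E) = -3 + 3*E**2 (l(E) = -3*(1 - E**2) = -3 + 3*E**2)
(1*(-37))*(8 - l(3 + 3*0)) = (1*(-37))*(8 - (-3 + 3*(3 + 3*0)**2)) = -37*(8 - (-3 + 3*(3 + 0)**2)) = -37*(8 - (-3 + 3*3**2)) = -37*(8 - (-3 + 3*9)) = -37*(8 - (-3 + 27)) = -37*(8 - 1*24) = -37*(8 - 24) = -37*(-16) = 592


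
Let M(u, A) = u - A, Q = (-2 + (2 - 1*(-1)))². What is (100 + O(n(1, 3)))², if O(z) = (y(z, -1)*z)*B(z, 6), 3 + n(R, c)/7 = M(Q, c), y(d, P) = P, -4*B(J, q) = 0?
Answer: 10000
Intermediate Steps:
B(J, q) = 0 (B(J, q) = -¼*0 = 0)
Q = 1 (Q = (-2 + (2 + 1))² = (-2 + 3)² = 1² = 1)
n(R, c) = -14 - 7*c (n(R, c) = -21 + 7*(1 - c) = -21 + (7 - 7*c) = -14 - 7*c)
O(z) = 0 (O(z) = -z*0 = 0)
(100 + O(n(1, 3)))² = (100 + 0)² = 100² = 10000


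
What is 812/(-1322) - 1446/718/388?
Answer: -57030455/92072012 ≈ -0.61941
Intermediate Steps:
812/(-1322) - 1446/718/388 = 812*(-1/1322) - 1446*1/718*(1/388) = -406/661 - 723/359*1/388 = -406/661 - 723/139292 = -57030455/92072012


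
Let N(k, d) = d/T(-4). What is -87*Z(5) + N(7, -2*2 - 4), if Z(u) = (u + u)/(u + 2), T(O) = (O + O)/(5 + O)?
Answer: -863/7 ≈ -123.29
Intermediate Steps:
T(O) = 2*O/(5 + O) (T(O) = (2*O)/(5 + O) = 2*O/(5 + O))
N(k, d) = -d/8 (N(k, d) = d/((2*(-4)/(5 - 4))) = d/((2*(-4)/1)) = d/((2*(-4)*1)) = d/(-8) = d*(-⅛) = -d/8)
Z(u) = 2*u/(2 + u) (Z(u) = (2*u)/(2 + u) = 2*u/(2 + u))
-87*Z(5) + N(7, -2*2 - 4) = -174*5/(2 + 5) - (-2*2 - 4)/8 = -174*5/7 - (-4 - 4)/8 = -174*5/7 - ⅛*(-8) = -87*10/7 + 1 = -870/7 + 1 = -863/7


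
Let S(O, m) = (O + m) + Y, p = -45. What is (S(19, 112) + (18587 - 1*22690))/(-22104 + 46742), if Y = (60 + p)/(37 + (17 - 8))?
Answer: -182697/1133348 ≈ -0.16120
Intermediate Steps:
Y = 15/46 (Y = (60 - 45)/(37 + (17 - 8)) = 15/(37 + 9) = 15/46 ≈ 0.32609)
S(O, m) = 15/46 + O + m (S(O, m) = (O + m) + 15/46 = 15/46 + O + m)
(S(19, 112) + (18587 - 1*22690))/(-22104 + 46742) = ((15/46 + 19 + 112) + (18587 - 1*22690))/(-22104 + 46742) = (6041/46 + (18587 - 22690))/24638 = (6041/46 - 4103)*(1/24638) = -182697/46*1/24638 = -182697/1133348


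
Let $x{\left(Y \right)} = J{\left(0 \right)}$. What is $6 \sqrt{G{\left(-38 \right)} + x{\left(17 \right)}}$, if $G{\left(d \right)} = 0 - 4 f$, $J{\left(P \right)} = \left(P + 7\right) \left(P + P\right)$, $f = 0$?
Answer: $0$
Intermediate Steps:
$J{\left(P \right)} = 2 P \left(7 + P\right)$ ($J{\left(P \right)} = \left(7 + P\right) 2 P = 2 P \left(7 + P\right)$)
$x{\left(Y \right)} = 0$ ($x{\left(Y \right)} = 2 \cdot 0 \left(7 + 0\right) = 2 \cdot 0 \cdot 7 = 0$)
$G{\left(d \right)} = 0$ ($G{\left(d \right)} = 0 - 0 = 0 + 0 = 0$)
$6 \sqrt{G{\left(-38 \right)} + x{\left(17 \right)}} = 6 \sqrt{0 + 0} = 6 \sqrt{0} = 6 \cdot 0 = 0$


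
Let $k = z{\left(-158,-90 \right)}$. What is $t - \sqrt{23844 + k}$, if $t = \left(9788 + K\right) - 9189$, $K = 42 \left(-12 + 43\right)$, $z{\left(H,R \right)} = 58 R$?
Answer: $1901 - 8 \sqrt{291} \approx 1764.5$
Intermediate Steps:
$k = -5220$ ($k = 58 \left(-90\right) = -5220$)
$K = 1302$ ($K = 42 \cdot 31 = 1302$)
$t = 1901$ ($t = \left(9788 + 1302\right) - 9189 = 11090 - 9189 = 1901$)
$t - \sqrt{23844 + k} = 1901 - \sqrt{23844 - 5220} = 1901 - \sqrt{18624} = 1901 - 8 \sqrt{291}$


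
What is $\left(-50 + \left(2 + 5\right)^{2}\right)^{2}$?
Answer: $1$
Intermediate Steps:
$\left(-50 + \left(2 + 5\right)^{2}\right)^{2} = \left(-50 + 7^{2}\right)^{2} = \left(-50 + 49\right)^{2} = \left(-1\right)^{2} = 1$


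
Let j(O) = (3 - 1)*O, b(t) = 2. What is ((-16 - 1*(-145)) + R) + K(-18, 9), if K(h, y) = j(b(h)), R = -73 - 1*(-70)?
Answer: 130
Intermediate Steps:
R = -3 (R = -73 + 70 = -3)
j(O) = 2*O
K(h, y) = 4 (K(h, y) = 2*2 = 4)
((-16 - 1*(-145)) + R) + K(-18, 9) = ((-16 - 1*(-145)) - 3) + 4 = ((-16 + 145) - 3) + 4 = (129 - 3) + 4 = 126 + 4 = 130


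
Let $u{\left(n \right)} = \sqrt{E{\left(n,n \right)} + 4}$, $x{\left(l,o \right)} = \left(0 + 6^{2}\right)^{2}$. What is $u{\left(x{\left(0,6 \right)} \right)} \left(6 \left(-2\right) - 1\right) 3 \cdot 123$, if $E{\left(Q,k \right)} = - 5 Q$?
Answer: $- 9594 i \sqrt{1619} \approx - 3.8603 \cdot 10^{5} i$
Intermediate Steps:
$x{\left(l,o \right)} = 1296$ ($x{\left(l,o \right)} = \left(0 + 36\right)^{2} = 36^{2} = 1296$)
$u{\left(n \right)} = \sqrt{4 - 5 n}$ ($u{\left(n \right)} = \sqrt{- 5 n + 4} = \sqrt{4 - 5 n}$)
$u{\left(x{\left(0,6 \right)} \right)} \left(6 \left(-2\right) - 1\right) 3 \cdot 123 = \sqrt{4 - 6480} \left(6 \left(-2\right) - 1\right) 3 \cdot 123 = \sqrt{4 - 6480} \left(-12 - 1\right) 3 \cdot 123 = \sqrt{-6476} \left(-13\right) 3 \cdot 123 = 2 i \sqrt{1619} \left(-13\right) 3 \cdot 123 = - 26 i \sqrt{1619} \cdot 3 \cdot 123 = - 78 i \sqrt{1619} \cdot 123 = - 9594 i \sqrt{1619}$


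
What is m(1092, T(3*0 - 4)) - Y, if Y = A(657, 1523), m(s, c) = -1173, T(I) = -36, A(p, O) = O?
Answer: -2696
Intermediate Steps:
Y = 1523
m(1092, T(3*0 - 4)) - Y = -1173 - 1*1523 = -1173 - 1523 = -2696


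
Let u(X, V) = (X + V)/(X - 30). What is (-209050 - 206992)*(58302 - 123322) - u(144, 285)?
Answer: 1027939931777/38 ≈ 2.7051e+10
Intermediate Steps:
u(X, V) = (V + X)/(-30 + X)
(-209050 - 206992)*(58302 - 123322) - u(144, 285) = (-209050 - 206992)*(58302 - 123322) - (285 + 144)/(-30 + 144) = -416042*(-65020) - 429/114 = 27051050840 - 429/114 = 27051050840 - 1*143/38 = 27051050840 - 143/38 = 1027939931777/38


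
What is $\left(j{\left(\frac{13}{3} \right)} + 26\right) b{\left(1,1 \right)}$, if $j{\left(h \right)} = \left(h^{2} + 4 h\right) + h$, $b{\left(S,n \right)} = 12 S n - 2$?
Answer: $\frac{5980}{9} \approx 664.44$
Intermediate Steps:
$b{\left(S,n \right)} = -2 + 12 S n$ ($b{\left(S,n \right)} = 12 S n - 2 = -2 + 12 S n$)
$j{\left(h \right)} = h^{2} + 5 h$
$\left(j{\left(\frac{13}{3} \right)} + 26\right) b{\left(1,1 \right)} = \left(\frac{13}{3} \left(5 + \frac{13}{3}\right) + 26\right) \left(-2 + 12 \cdot 1 \cdot 1\right) = \left(13 \cdot \frac{1}{3} \left(5 + 13 \cdot \frac{1}{3}\right) + 26\right) \left(-2 + 12\right) = \left(\frac{13 \left(5 + \frac{13}{3}\right)}{3} + 26\right) 10 = \left(\frac{13}{3} \cdot \frac{28}{3} + 26\right) 10 = \left(\frac{364}{9} + 26\right) 10 = \frac{598}{9} \cdot 10 = \frac{5980}{9}$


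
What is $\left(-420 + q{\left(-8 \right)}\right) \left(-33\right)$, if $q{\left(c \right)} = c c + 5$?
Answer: $11583$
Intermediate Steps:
$q{\left(c \right)} = 5 + c^{2}$ ($q{\left(c \right)} = c^{2} + 5 = 5 + c^{2}$)
$\left(-420 + q{\left(-8 \right)}\right) \left(-33\right) = \left(-420 + \left(5 + \left(-8\right)^{2}\right)\right) \left(-33\right) = \left(-420 + \left(5 + 64\right)\right) \left(-33\right) = \left(-420 + 69\right) \left(-33\right) = \left(-351\right) \left(-33\right) = 11583$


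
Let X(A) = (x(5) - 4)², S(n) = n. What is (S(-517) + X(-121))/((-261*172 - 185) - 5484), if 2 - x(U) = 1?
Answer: 508/50561 ≈ 0.010047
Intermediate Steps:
x(U) = 1 (x(U) = 2 - 1*1 = 2 - 1 = 1)
X(A) = 9 (X(A) = (1 - 4)² = (-3)² = 9)
(S(-517) + X(-121))/((-261*172 - 185) - 5484) = (-517 + 9)/((-261*172 - 185) - 5484) = -508/((-44892 - 185) - 5484) = -508/(-45077 - 5484) = -508/(-50561) = -508*(-1/50561) = 508/50561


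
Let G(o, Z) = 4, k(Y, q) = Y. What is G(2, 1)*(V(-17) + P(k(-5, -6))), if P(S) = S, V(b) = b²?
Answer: 1136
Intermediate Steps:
G(2, 1)*(V(-17) + P(k(-5, -6))) = 4*((-17)² - 5) = 4*(289 - 5) = 4*284 = 1136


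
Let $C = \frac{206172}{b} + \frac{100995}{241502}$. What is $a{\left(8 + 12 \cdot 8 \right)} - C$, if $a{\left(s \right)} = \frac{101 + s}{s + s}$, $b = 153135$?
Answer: $- \frac{4010726033}{5148822640} \approx -0.77896$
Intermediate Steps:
$a{\left(s \right)} = \frac{101 + s}{2 s}$
$C = \frac{87358527}{49507910}$ ($C = \frac{206172}{153135} + \frac{100995}{241502} = 206172 \cdot \frac{1}{153135} + 100995 \cdot \frac{1}{241502} = \frac{276}{205} + \frac{100995}{241502} = \frac{87358527}{49507910} \approx 1.7645$)
$a{\left(8 + 12 \cdot 8 \right)} - C = \frac{101 + \left(8 + 12 \cdot 8\right)}{2 \left(8 + 12 \cdot 8\right)} - \frac{87358527}{49507910} = \frac{101 + \left(8 + 96\right)}{2 \left(8 + 96\right)} - \frac{87358527}{49507910} = \frac{101 + 104}{2 \cdot 104} - \frac{87358527}{49507910} = \frac{1}{2} \cdot \frac{1}{104} \cdot 205 - \frac{87358527}{49507910} = \frac{205}{208} - \frac{87358527}{49507910} = - \frac{4010726033}{5148822640}$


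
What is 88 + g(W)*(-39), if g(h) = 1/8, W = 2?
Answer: 665/8 ≈ 83.125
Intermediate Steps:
g(h) = 1/8
88 + g(W)*(-39) = 88 + (1/8)*(-39) = 88 - 39/8 = 665/8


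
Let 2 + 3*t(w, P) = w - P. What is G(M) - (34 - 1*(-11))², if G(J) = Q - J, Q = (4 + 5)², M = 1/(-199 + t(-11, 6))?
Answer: -1197501/616 ≈ -1944.0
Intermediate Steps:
t(w, P) = -⅔ - P/3 + w/3 (t(w, P) = -⅔ + (w - P)/3 = -⅔ + (-P/3 + w/3) = -⅔ - P/3 + w/3)
M = -3/616 (M = 1/(-199 + (-⅔ - ⅓*6 + (⅓)*(-11))) = 1/(-199 + (-⅔ - 2 - 11/3)) = 1/(-199 - 19/3) = 1/(-616/3) = -3/616 ≈ -0.0048701)
Q = 81 (Q = 9² = 81)
G(J) = 81 - J
G(M) - (34 - 1*(-11))² = (81 - 1*(-3/616)) - (34 - 1*(-11))² = (81 + 3/616) - (34 + 11)² = 49899/616 - 1*45² = 49899/616 - 1*2025 = 49899/616 - 2025 = -1197501/616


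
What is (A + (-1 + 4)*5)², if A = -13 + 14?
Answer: 256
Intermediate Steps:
A = 1
(A + (-1 + 4)*5)² = (1 + (-1 + 4)*5)² = (1 + 3*5)² = (1 + 15)² = 16² = 256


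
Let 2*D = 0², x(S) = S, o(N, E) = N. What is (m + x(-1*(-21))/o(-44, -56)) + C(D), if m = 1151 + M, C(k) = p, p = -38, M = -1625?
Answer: -22549/44 ≈ -512.48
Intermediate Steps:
D = 0 (D = (½)*0² = (½)*0 = 0)
C(k) = -38
m = -474 (m = 1151 - 1625 = -474)
(m + x(-1*(-21))/o(-44, -56)) + C(D) = (-474 - 1*(-21)/(-44)) - 38 = (-474 + 21*(-1/44)) - 38 = (-474 - 21/44) - 38 = -20877/44 - 38 = -22549/44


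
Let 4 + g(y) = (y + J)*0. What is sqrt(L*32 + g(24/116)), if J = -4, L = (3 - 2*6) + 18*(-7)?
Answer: 2*I*sqrt(1081) ≈ 65.757*I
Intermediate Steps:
L = -135 (L = (3 - 12) - 126 = -9 - 126 = -135)
g(y) = -4 (g(y) = -4 + (y - 4)*0 = -4 + (-4 + y)*0 = -4 + 0 = -4)
sqrt(L*32 + g(24/116)) = sqrt(-135*32 - 4) = sqrt(-4320 - 4) = sqrt(-4324) = 2*I*sqrt(1081)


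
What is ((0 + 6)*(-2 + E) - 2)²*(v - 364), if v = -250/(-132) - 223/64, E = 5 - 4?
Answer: -772127/33 ≈ -23398.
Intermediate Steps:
E = 1
v = -3359/2112 (v = -250*(-1/132) - 223*1/64 = 125/66 - 223/64 = -3359/2112 ≈ -1.5904)
((0 + 6)*(-2 + E) - 2)²*(v - 364) = ((0 + 6)*(-2 + 1) - 2)²*(-3359/2112 - 364) = (6*(-1) - 2)²*(-772127/2112) = (-6 - 2)²*(-772127/2112) = (-8)²*(-772127/2112) = 64*(-772127/2112) = -772127/33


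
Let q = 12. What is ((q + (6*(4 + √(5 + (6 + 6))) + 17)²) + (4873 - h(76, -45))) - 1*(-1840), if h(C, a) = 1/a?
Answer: 405811/45 + 492*√17 ≈ 11047.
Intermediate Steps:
((q + (6*(4 + √(5 + (6 + 6))) + 17)²) + (4873 - h(76, -45))) - 1*(-1840) = ((12 + (6*(4 + √(5 + (6 + 6))) + 17)²) + (4873 - 1/(-45))) - 1*(-1840) = ((12 + (6*(4 + √(5 + 12)) + 17)²) + (4873 - 1*(-1/45))) + 1840 = ((12 + (6*(4 + √17) + 17)²) + (4873 + 1/45)) + 1840 = ((12 + ((24 + 6*√17) + 17)²) + 219286/45) + 1840 = ((12 + (41 + 6*√17)²) + 219286/45) + 1840 = (219826/45 + (41 + 6*√17)²) + 1840 = 302626/45 + (41 + 6*√17)²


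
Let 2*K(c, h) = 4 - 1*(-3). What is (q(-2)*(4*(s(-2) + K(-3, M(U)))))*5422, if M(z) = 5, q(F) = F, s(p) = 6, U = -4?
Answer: -412072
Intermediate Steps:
K(c, h) = 7/2 (K(c, h) = (4 - 1*(-3))/2 = (4 + 3)/2 = (1/2)*7 = 7/2)
(q(-2)*(4*(s(-2) + K(-3, M(U)))))*5422 = -8*(6 + 7/2)*5422 = -8*19/2*5422 = -2*38*5422 = -76*5422 = -412072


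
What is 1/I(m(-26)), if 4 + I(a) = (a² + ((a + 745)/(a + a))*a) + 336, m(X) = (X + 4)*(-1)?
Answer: 2/2399 ≈ 0.00083368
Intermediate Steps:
m(X) = -4 - X (m(X) = (4 + X)*(-1) = -4 - X)
I(a) = 1409/2 + a² + a/2 (I(a) = -4 + ((a² + ((a + 745)/(a + a))*a) + 336) = -4 + ((a² + ((745 + a)/((2*a)))*a) + 336) = -4 + ((a² + ((745 + a)*(1/(2*a)))*a) + 336) = -4 + ((a² + ((745 + a)/(2*a))*a) + 336) = -4 + ((a² + (745/2 + a/2)) + 336) = -4 + ((745/2 + a² + a/2) + 336) = -4 + (1417/2 + a² + a/2) = 1409/2 + a² + a/2)
1/I(m(-26)) = 1/(1409/2 + (-4 - 1*(-26))² + (-4 - 1*(-26))/2) = 1/(1409/2 + (-4 + 26)² + (-4 + 26)/2) = 1/(1409/2 + 22² + (½)*22) = 1/(1409/2 + 484 + 11) = 1/(2399/2) = 2/2399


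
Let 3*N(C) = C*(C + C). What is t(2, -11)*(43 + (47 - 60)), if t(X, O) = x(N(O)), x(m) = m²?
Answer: 585640/3 ≈ 1.9521e+5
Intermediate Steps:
N(C) = 2*C²/3 (N(C) = (C*(C + C))/3 = (C*(2*C))/3 = (2*C²)/3 = 2*C²/3)
t(X, O) = 4*O⁴/9 (t(X, O) = (2*O²/3)² = 4*O⁴/9)
t(2, -11)*(43 + (47 - 60)) = ((4/9)*(-11)⁴)*(43 + (47 - 60)) = ((4/9)*14641)*(43 - 13) = (58564/9)*30 = 585640/3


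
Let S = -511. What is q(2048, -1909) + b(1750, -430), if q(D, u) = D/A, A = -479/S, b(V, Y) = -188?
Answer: 956476/479 ≈ 1996.8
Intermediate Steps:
A = 479/511 (A = -479/(-511) = -479*(-1/511) = 479/511 ≈ 0.93738)
q(D, u) = 511*D/479 (q(D, u) = D/(479/511) = D*(511/479) = 511*D/479)
q(2048, -1909) + b(1750, -430) = (511/479)*2048 - 188 = 1046528/479 - 188 = 956476/479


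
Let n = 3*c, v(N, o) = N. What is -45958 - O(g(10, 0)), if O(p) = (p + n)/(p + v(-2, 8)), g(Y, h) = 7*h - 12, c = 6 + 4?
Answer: -321697/7 ≈ -45957.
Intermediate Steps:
c = 10
g(Y, h) = -12 + 7*h
n = 30 (n = 3*10 = 30)
O(p) = (30 + p)/(-2 + p) (O(p) = (p + 30)/(p - 2) = (30 + p)/(-2 + p))
-45958 - O(g(10, 0)) = -45958 - (30 + (-12 + 7*0))/(-2 + (-12 + 7*0)) = -45958 - (30 + (-12 + 0))/(-2 + (-12 + 0)) = -45958 - (30 - 12)/(-2 - 12) = -45958 - 18/(-14) = -45958 - (-1)*18/14 = -45958 - 1*(-9/7) = -45958 + 9/7 = -321697/7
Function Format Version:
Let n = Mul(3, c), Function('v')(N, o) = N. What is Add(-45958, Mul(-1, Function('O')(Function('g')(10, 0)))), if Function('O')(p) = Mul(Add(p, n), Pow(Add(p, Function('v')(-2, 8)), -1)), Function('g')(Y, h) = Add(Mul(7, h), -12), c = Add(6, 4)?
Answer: Rational(-321697, 7) ≈ -45957.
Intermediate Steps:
c = 10
Function('g')(Y, h) = Add(-12, Mul(7, h))
n = 30 (n = Mul(3, 10) = 30)
Function('O')(p) = Mul(Pow(Add(-2, p), -1), Add(30, p)) (Function('O')(p) = Mul(Add(p, 30), Pow(Add(p, -2), -1)) = Mul(Add(30, p), Pow(Add(-2, p), -1)) = Mul(Pow(Add(-2, p), -1), Add(30, p)))
Add(-45958, Mul(-1, Function('O')(Function('g')(10, 0)))) = Add(-45958, Mul(-1, Mul(Pow(Add(-2, Add(-12, Mul(7, 0))), -1), Add(30, Add(-12, Mul(7, 0)))))) = Add(-45958, Mul(-1, Mul(Pow(Add(-2, Add(-12, 0)), -1), Add(30, Add(-12, 0))))) = Add(-45958, Mul(-1, Mul(Pow(Add(-2, -12), -1), Add(30, -12)))) = Add(-45958, Mul(-1, Mul(Pow(-14, -1), 18))) = Add(-45958, Mul(-1, Mul(Rational(-1, 14), 18))) = Add(-45958, Mul(-1, Rational(-9, 7))) = Add(-45958, Rational(9, 7)) = Rational(-321697, 7)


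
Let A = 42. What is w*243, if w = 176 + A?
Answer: 52974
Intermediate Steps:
w = 218 (w = 176 + 42 = 218)
w*243 = 218*243 = 52974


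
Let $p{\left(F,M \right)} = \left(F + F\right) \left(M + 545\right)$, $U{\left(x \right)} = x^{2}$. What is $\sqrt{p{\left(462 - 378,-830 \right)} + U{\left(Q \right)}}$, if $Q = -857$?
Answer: $\sqrt{686569} \approx 828.59$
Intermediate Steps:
$p{\left(F,M \right)} = 2 F \left(545 + M\right)$
$\sqrt{p{\left(462 - 378,-830 \right)} + U{\left(Q \right)}} = \sqrt{2 \left(462 - 378\right) \left(545 - 830\right) + \left(-857\right)^{2}} = \sqrt{2 \left(462 - 378\right) \left(-285\right) + 734449} = \sqrt{2 \cdot 84 \left(-285\right) + 734449} = \sqrt{-47880 + 734449} = \sqrt{686569}$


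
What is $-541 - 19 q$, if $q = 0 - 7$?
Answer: $-408$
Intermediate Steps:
$q = -7$ ($q = 0 - 7 = -7$)
$-541 - 19 q = -541 - 19 \left(-7\right) = -541 - -133 = -541 + 133 = -408$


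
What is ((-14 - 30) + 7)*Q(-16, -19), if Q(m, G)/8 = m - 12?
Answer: 8288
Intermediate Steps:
Q(m, G) = -96 + 8*m (Q(m, G) = 8*(m - 12) = 8*(-12 + m) = -96 + 8*m)
((-14 - 30) + 7)*Q(-16, -19) = ((-14 - 30) + 7)*(-96 + 8*(-16)) = (-44 + 7)*(-96 - 128) = -37*(-224) = 8288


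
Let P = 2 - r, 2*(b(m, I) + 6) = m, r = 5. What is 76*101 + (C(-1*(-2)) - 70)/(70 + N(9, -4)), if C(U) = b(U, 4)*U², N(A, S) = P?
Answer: 514202/67 ≈ 7674.7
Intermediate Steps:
b(m, I) = -6 + m/2
P = -3 (P = 2 - 1*5 = 2 - 5 = -3)
N(A, S) = -3
C(U) = U²*(-6 + U/2) (C(U) = (-6 + U/2)*U² = U²*(-6 + U/2))
76*101 + (C(-1*(-2)) - 70)/(70 + N(9, -4)) = 76*101 + ((-1*(-2))²*(-12 - 1*(-2))/2 - 70)/(70 - 3) = 7676 + ((½)*2²*(-12 + 2) - 70)/67 = 7676 + ((½)*4*(-10) - 70)*(1/67) = 7676 + (-20 - 70)*(1/67) = 7676 - 90*1/67 = 7676 - 90/67 = 514202/67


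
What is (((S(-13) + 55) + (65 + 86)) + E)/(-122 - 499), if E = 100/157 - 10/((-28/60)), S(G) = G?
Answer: -236357/682479 ≈ -0.34632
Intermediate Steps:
E = 24250/1099 (E = 100*(1/157) - 10/((-28*1/60)) = 100/157 - 10/(-7/15) = 100/157 - 10*(-15/7) = 100/157 + 150/7 = 24250/1099 ≈ 22.066)
(((S(-13) + 55) + (65 + 86)) + E)/(-122 - 499) = (((-13 + 55) + (65 + 86)) + 24250/1099)/(-122 - 499) = ((42 + 151) + 24250/1099)/(-621) = (193 + 24250/1099)*(-1/621) = (236357/1099)*(-1/621) = -236357/682479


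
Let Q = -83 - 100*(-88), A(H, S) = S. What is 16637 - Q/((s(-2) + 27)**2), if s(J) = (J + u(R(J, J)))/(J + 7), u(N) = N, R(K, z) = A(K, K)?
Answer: 285289632/17161 ≈ 16624.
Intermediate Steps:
R(K, z) = K
Q = 8717 (Q = -83 + 8800 = 8717)
s(J) = 2*J/(7 + J) (s(J) = (J + J)/(J + 7) = (2*J)/(7 + J) = 2*J/(7 + J))
16637 - Q/((s(-2) + 27)**2) = 16637 - 8717/((2*(-2)/(7 - 2) + 27)**2) = 16637 - 8717/((2*(-2)/5 + 27)**2) = 16637 - 8717/((2*(-2)*(1/5) + 27)**2) = 16637 - 8717/((-4/5 + 27)**2) = 16637 - 8717/((131/5)**2) = 16637 - 8717/17161/25 = 16637 - 8717*25/17161 = 16637 - 1*217925/17161 = 16637 - 217925/17161 = 285289632/17161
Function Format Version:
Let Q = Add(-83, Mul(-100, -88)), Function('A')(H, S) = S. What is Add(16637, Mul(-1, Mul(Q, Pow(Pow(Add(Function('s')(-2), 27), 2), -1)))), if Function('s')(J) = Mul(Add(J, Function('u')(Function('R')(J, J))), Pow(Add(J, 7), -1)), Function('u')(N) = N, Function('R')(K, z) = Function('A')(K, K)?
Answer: Rational(285289632, 17161) ≈ 16624.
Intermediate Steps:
Function('R')(K, z) = K
Q = 8717 (Q = Add(-83, 8800) = 8717)
Function('s')(J) = Mul(2, J, Pow(Add(7, J), -1)) (Function('s')(J) = Mul(Add(J, J), Pow(Add(J, 7), -1)) = Mul(Mul(2, J), Pow(Add(7, J), -1)) = Mul(2, J, Pow(Add(7, J), -1)))
Add(16637, Mul(-1, Mul(Q, Pow(Pow(Add(Function('s')(-2), 27), 2), -1)))) = Add(16637, Mul(-1, Mul(8717, Pow(Pow(Add(Mul(2, -2, Pow(Add(7, -2), -1)), 27), 2), -1)))) = Add(16637, Mul(-1, Mul(8717, Pow(Pow(Add(Mul(2, -2, Pow(5, -1)), 27), 2), -1)))) = Add(16637, Mul(-1, Mul(8717, Pow(Pow(Add(Mul(2, -2, Rational(1, 5)), 27), 2), -1)))) = Add(16637, Mul(-1, Mul(8717, Pow(Pow(Add(Rational(-4, 5), 27), 2), -1)))) = Add(16637, Mul(-1, Mul(8717, Pow(Pow(Rational(131, 5), 2), -1)))) = Add(16637, Mul(-1, Mul(8717, Pow(Rational(17161, 25), -1)))) = Add(16637, Mul(-1, Mul(8717, Rational(25, 17161)))) = Add(16637, Mul(-1, Rational(217925, 17161))) = Add(16637, Rational(-217925, 17161)) = Rational(285289632, 17161)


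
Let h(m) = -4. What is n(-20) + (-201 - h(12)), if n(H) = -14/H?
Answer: -1963/10 ≈ -196.30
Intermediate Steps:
n(-20) + (-201 - h(12)) = -14/(-20) + (-201 - 1*(-4)) = -14*(-1/20) + (-201 + 4) = 7/10 - 197 = -1963/10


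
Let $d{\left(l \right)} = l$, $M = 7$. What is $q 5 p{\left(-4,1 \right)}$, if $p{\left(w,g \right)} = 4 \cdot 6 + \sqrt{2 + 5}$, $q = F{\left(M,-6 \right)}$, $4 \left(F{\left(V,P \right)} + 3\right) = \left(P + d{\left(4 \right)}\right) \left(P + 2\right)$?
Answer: $-120 - 5 \sqrt{7} \approx -133.23$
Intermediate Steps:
$F{\left(V,P \right)} = -3 + \frac{\left(2 + P\right) \left(4 + P\right)}{4}$ ($F{\left(V,P \right)} = -3 + \frac{\left(P + 4\right) \left(P + 2\right)}{4} = -3 + \frac{\left(4 + P\right) \left(2 + P\right)}{4} = -3 + \frac{\left(2 + P\right) \left(4 + P\right)}{4}$)
$q = -1$ ($q = -1 + \frac{\left(-6\right)^{2}}{4} + \frac{3}{2} \left(-6\right) = -1 + \frac{1}{4} \cdot 36 - 9 = -1 + 9 - 9 = -1$)
$p{\left(w,g \right)} = 24 + \sqrt{7}$
$q 5 p{\left(-4,1 \right)} = \left(-1\right) 5 \left(24 + \sqrt{7}\right) = - 5 \left(24 + \sqrt{7}\right) = -120 - 5 \sqrt{7}$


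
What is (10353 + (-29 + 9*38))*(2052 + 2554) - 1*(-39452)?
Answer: 49167048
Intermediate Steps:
(10353 + (-29 + 9*38))*(2052 + 2554) - 1*(-39452) = (10353 + (-29 + 342))*4606 + 39452 = (10353 + 313)*4606 + 39452 = 10666*4606 + 39452 = 49127596 + 39452 = 49167048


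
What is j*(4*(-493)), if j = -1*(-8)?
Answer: -15776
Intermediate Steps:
j = 8
j*(4*(-493)) = 8*(4*(-493)) = 8*(-1972) = -15776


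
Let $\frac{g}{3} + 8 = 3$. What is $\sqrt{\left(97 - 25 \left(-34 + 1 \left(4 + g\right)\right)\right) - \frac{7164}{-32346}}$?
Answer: $\frac{2 \sqrt{986702151}}{1797} \approx 34.96$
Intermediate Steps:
$g = -15$ ($g = -24 + 3 \cdot 3 = -24 + 9 = -15$)
$\sqrt{\left(97 - 25 \left(-34 + 1 \left(4 + g\right)\right)\right) - \frac{7164}{-32346}} = \sqrt{\left(97 - 25 \left(-34 + 1 \left(4 - 15\right)\right)\right) - \frac{7164}{-32346}} = \sqrt{\left(97 - 25 \left(-34 + 1 \left(-11\right)\right)\right) - - \frac{398}{1797}} = \sqrt{\left(97 - 25 \left(-34 - 11\right)\right) + \frac{398}{1797}} = \sqrt{\left(97 - -1125\right) + \frac{398}{1797}} = \sqrt{\left(97 + 1125\right) + \frac{398}{1797}} = \sqrt{1222 + \frac{398}{1797}} = \sqrt{\frac{2196332}{1797}} = \frac{2 \sqrt{986702151}}{1797}$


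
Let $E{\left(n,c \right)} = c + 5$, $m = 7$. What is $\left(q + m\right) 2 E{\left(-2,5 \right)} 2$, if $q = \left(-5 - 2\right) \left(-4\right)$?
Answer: $1400$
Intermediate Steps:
$E{\left(n,c \right)} = 5 + c$
$q = 28$ ($q = \left(-7\right) \left(-4\right) = 28$)
$\left(q + m\right) 2 E{\left(-2,5 \right)} 2 = \left(28 + 7\right) 2 \left(5 + 5\right) 2 = 35 \cdot 2 \cdot 10 \cdot 2 = 35 \cdot 20 \cdot 2 = 35 \cdot 40 = 1400$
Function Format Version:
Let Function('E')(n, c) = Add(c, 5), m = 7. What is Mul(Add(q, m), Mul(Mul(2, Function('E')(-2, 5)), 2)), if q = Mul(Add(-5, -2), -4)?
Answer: 1400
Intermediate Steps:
Function('E')(n, c) = Add(5, c)
q = 28 (q = Mul(-7, -4) = 28)
Mul(Add(q, m), Mul(Mul(2, Function('E')(-2, 5)), 2)) = Mul(Add(28, 7), Mul(Mul(2, Add(5, 5)), 2)) = Mul(35, Mul(Mul(2, 10), 2)) = Mul(35, Mul(20, 2)) = Mul(35, 40) = 1400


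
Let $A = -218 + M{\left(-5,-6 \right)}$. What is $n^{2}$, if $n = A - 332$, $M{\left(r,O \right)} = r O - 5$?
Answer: $275625$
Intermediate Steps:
$M{\left(r,O \right)} = -5 + O r$ ($M{\left(r,O \right)} = O r - 5 = -5 + O r$)
$A = -193$ ($A = -218 - -25 = -218 + \left(-5 + 30\right) = -218 + 25 = -193$)
$n = -525$ ($n = -193 - 332 = -525$)
$n^{2} = \left(-525\right)^{2} = 275625$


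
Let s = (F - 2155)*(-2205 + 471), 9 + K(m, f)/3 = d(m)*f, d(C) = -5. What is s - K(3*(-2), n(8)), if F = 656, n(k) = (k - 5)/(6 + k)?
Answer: 36390147/14 ≈ 2.5993e+6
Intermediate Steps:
n(k) = (-5 + k)/(6 + k)
K(m, f) = -27 - 15*f (K(m, f) = -27 + 3*(-5*f) = -27 - 15*f)
s = 2599266 (s = (656 - 2155)*(-2205 + 471) = -1499*(-1734) = 2599266)
s - K(3*(-2), n(8)) = 2599266 - (-27 - 15*(-5 + 8)/(6 + 8)) = 2599266 - (-27 - 15*3/14) = 2599266 - (-27 - 45/14) = 2599266 - 1*(-423/14) = 2599266 + 423/14 = 36390147/14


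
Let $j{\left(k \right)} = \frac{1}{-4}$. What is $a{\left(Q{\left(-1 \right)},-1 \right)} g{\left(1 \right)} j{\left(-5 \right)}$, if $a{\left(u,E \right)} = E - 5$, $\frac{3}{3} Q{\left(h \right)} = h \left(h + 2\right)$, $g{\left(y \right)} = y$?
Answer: $\frac{3}{2} \approx 1.5$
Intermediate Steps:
$Q{\left(h \right)} = h \left(2 + h\right)$ ($Q{\left(h \right)} = h \left(h + 2\right) = h \left(2 + h\right)$)
$a{\left(u,E \right)} = -5 + E$
$j{\left(k \right)} = - \frac{1}{4}$
$a{\left(Q{\left(-1 \right)},-1 \right)} g{\left(1 \right)} j{\left(-5 \right)} = \left(-5 - 1\right) 1 \left(- \frac{1}{4}\right) = \left(-6\right) 1 \left(- \frac{1}{4}\right) = \left(-6\right) \left(- \frac{1}{4}\right) = \frac{3}{2}$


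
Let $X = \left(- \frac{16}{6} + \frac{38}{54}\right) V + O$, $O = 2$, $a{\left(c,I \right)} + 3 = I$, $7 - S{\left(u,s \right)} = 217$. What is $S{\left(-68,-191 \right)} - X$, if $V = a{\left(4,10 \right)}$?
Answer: $- \frac{5353}{27} \approx -198.26$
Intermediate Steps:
$S{\left(u,s \right)} = -210$ ($S{\left(u,s \right)} = 7 - 217 = -210$)
$a{\left(c,I \right)} = -3 + I$
$V = 7$ ($V = -3 + 10 = 7$)
$X = - \frac{317}{27}$ ($X = \left(- \frac{16}{6} + \frac{38}{54}\right) 7 + 2 = \left(\left(-16\right) \frac{1}{6} + 38 \cdot \frac{1}{54}\right) 7 + 2 = \left(- \frac{8}{3} + \frac{19}{27}\right) 7 + 2 = \left(- \frac{53}{27}\right) 7 + 2 = - \frac{371}{27} + 2 = - \frac{317}{27} \approx -11.741$)
$S{\left(-68,-191 \right)} - X = -210 - - \frac{317}{27} = -210 + \frac{317}{27} = - \frac{5353}{27}$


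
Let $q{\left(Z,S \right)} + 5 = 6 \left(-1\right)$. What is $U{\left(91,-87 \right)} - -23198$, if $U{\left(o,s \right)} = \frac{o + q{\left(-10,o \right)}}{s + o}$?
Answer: $23218$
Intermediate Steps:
$q{\left(Z,S \right)} = -11$ ($q{\left(Z,S \right)} = -5 + 6 \left(-1\right) = -5 - 6 = -11$)
$U{\left(o,s \right)} = \frac{-11 + o}{o + s}$ ($U{\left(o,s \right)} = \frac{o - 11}{s + o} = \frac{-11 + o}{o + s}$)
$U{\left(91,-87 \right)} - -23198 = \frac{-11 + 91}{91 - 87} - -23198 = \frac{1}{4} \cdot 80 + 23198 = 20 + 23198 = 23218$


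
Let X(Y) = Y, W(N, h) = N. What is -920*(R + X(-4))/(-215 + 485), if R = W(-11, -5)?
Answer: 460/9 ≈ 51.111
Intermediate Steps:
R = -11
-920*(R + X(-4))/(-215 + 485) = -920*(-11 - 4)/(-215 + 485) = -920/(270/(-15)) = -920/(270*(-1/15)) = -920/(-18) = -920*(-1/18) = 460/9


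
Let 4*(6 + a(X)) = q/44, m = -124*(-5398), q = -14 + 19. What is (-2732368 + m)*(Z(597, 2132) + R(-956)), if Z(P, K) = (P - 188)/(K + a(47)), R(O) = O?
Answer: 245942488198944/124727 ≈ 1.9718e+9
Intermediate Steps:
q = 5
m = 669352
a(X) = -1051/176 (a(X) = -6 + (5/44)/4 = -6 + (5*(1/44))/4 = -6 + (1/4)*(5/44) = -6 + 5/176 = -1051/176)
Z(P, K) = (-188 + P)/(-1051/176 + K) (Z(P, K) = (P - 188)/(K - 1051/176) = (-188 + P)/(-1051/176 + K))
(-2732368 + m)*(Z(597, 2132) + R(-956)) = (-2732368 + 669352)*(176*(-188 + 597)/(-1051 + 176*2132) - 956) = -2063016*(176*409/(-1051 + 375232) - 956) = -2063016*(176*409/374181 - 956) = -2063016*(176*(1/374181)*409 - 956) = -2063016*(71984/374181 - 956) = -2063016*(-357645052/374181) = 245942488198944/124727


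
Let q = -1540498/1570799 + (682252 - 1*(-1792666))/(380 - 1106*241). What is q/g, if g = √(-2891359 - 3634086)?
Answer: 429762691015*I*√6525445/272824474679940213 ≈ 0.0040239*I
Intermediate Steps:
q = -2148813455075/209046643317 (q = -1540498*1/1570799 + (682252 + 1792666)/(380 - 266546) = -1540498/1570799 + 2474918/(-266166) = -1540498/1570799 + 2474918*(-1/266166) = -1540498/1570799 - 1237459/133083 = -2148813455075/209046643317 ≈ -10.279)
g = I*√6525445 (g = √(-6525445) = I*√6525445 ≈ 2554.5*I)
q/g = -2148813455075*(-I*√6525445/6525445)/209046643317 = -(-429762691015)*I*√6525445/272824474679940213 = 429762691015*I*√6525445/272824474679940213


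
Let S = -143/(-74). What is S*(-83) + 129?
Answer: -2323/74 ≈ -31.392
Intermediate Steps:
S = 143/74 (S = -143*(-1/74) = 143/74 ≈ 1.9324)
S*(-83) + 129 = (143/74)*(-83) + 129 = -11869/74 + 129 = -2323/74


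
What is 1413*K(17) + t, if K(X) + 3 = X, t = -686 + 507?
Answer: 19603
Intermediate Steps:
t = -179
K(X) = -3 + X
1413*K(17) + t = 1413*(-3 + 17) - 179 = 1413*14 - 179 = 19782 - 179 = 19603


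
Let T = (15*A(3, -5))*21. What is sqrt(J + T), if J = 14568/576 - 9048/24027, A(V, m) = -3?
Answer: I*sqrt(8498592140214)/96108 ≈ 30.333*I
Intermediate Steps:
J = 4789079/192216 (J = 14568*(1/576) - 9048*1/24027 = 607/24 - 3016/8009 = 4789079/192216 ≈ 24.915)
T = -945 (T = (15*(-3))*21 = -45*21 = -945)
sqrt(J + T) = sqrt(4789079/192216 - 945) = sqrt(-176855041/192216) = I*sqrt(8498592140214)/96108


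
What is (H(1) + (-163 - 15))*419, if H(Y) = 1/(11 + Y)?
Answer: -894565/12 ≈ -74547.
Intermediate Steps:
(H(1) + (-163 - 15))*419 = (1/(11 + 1) + (-163 - 15))*419 = (1/12 - 178)*419 = -2135/12*419 = -894565/12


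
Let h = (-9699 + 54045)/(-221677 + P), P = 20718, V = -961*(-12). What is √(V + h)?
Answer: 3*√51745041025942/200959 ≈ 107.39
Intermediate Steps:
V = 11532
h = -44346/200959 (h = (-9699 + 54045)/(-221677 + 20718) = 44346/(-200959) = 44346*(-1/200959) = -44346/200959 ≈ -0.22067)
√(V + h) = √(11532 - 44346/200959) = √(2317414842/200959) = 3*√51745041025942/200959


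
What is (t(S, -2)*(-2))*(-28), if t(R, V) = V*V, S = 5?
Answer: 224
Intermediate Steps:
t(R, V) = V²
(t(S, -2)*(-2))*(-28) = ((-2)²*(-2))*(-28) = (4*(-2))*(-28) = -8*(-28) = 224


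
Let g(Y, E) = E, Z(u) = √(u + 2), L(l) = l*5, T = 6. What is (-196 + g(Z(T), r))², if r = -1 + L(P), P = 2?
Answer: 34969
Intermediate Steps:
L(l) = 5*l
Z(u) = √(2 + u)
r = 9 (r = -1 + 5*2 = -1 + 10 = 9)
(-196 + g(Z(T), r))² = (-196 + 9)² = (-187)² = 34969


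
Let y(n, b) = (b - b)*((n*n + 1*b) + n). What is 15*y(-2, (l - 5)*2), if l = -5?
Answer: 0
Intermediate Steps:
y(n, b) = 0 (y(n, b) = 0*((n**2 + b) + n) = 0*((b + n**2) + n) = 0*(b + n + n**2) = 0)
15*y(-2, (l - 5)*2) = 15*0 = 0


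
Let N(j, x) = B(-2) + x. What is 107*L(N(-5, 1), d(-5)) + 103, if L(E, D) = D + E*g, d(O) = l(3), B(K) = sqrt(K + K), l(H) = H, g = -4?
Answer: -4 - 856*I ≈ -4.0 - 856.0*I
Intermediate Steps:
B(K) = sqrt(2)*sqrt(K) (B(K) = sqrt(2*K) = sqrt(2)*sqrt(K))
d(O) = 3
N(j, x) = x + 2*I (N(j, x) = sqrt(2)*sqrt(-2) + x = sqrt(2)*(I*sqrt(2)) + x = 2*I + x = x + 2*I)
L(E, D) = D - 4*E (L(E, D) = D + E*(-4) = D - 4*E)
107*L(N(-5, 1), d(-5)) + 103 = 107*(3 - 4*(1 + 2*I)) + 103 = 107*(3 + (-4 - 8*I)) + 103 = 107*(-1 - 8*I) + 103 = (-107 - 856*I) + 103 = -4 - 856*I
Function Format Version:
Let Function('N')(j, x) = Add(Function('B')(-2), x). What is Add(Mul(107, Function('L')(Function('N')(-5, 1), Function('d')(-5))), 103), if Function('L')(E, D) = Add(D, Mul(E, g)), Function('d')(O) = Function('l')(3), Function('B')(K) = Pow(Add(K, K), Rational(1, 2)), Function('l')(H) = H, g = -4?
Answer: Add(-4, Mul(-856, I)) ≈ Add(-4.0000, Mul(-856.00, I))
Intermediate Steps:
Function('B')(K) = Mul(Pow(2, Rational(1, 2)), Pow(K, Rational(1, 2))) (Function('B')(K) = Pow(Mul(2, K), Rational(1, 2)) = Mul(Pow(2, Rational(1, 2)), Pow(K, Rational(1, 2))))
Function('d')(O) = 3
Function('N')(j, x) = Add(x, Mul(2, I)) (Function('N')(j, x) = Add(Mul(Pow(2, Rational(1, 2)), Pow(-2, Rational(1, 2))), x) = Add(Mul(Pow(2, Rational(1, 2)), Mul(I, Pow(2, Rational(1, 2)))), x) = Add(Mul(2, I), x) = Add(x, Mul(2, I)))
Function('L')(E, D) = Add(D, Mul(-4, E)) (Function('L')(E, D) = Add(D, Mul(E, -4)) = Add(D, Mul(-4, E)))
Add(Mul(107, Function('L')(Function('N')(-5, 1), Function('d')(-5))), 103) = Add(Mul(107, Add(3, Mul(-4, Add(1, Mul(2, I))))), 103) = Add(Mul(107, Add(3, Add(-4, Mul(-8, I)))), 103) = Add(Mul(107, Add(-1, Mul(-8, I))), 103) = Add(Add(-107, Mul(-856, I)), 103) = Add(-4, Mul(-856, I))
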